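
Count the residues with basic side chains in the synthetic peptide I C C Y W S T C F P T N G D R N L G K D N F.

2

The basic amino acids are Lys (K), Arg (R), and His (H).
Matching residues: R15, K19.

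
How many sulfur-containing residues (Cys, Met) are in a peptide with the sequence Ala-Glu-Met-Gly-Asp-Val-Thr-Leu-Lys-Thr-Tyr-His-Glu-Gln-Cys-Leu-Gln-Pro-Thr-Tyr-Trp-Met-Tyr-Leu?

Matching residues: Met3, Cys15, Met22.

3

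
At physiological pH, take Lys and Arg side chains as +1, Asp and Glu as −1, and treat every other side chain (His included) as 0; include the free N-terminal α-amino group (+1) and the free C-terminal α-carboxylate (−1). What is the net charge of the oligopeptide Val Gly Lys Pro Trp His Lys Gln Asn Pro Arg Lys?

+4

Positive (K, R): Lys3, Lys7, Arg11, Lys12 → +4.
Negative (D, E): none → −0.
The N-terminus (+1) and C-terminus (−1) cancel.
Net charge = (+4) + (−0) = +4.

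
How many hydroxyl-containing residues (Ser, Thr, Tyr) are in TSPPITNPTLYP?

5

Matching residues: T1, S2, T6, T9, Y11.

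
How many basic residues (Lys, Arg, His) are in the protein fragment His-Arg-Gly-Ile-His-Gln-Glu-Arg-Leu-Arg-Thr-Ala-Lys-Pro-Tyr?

Matching residues: His1, Arg2, His5, Arg8, Arg10, Lys13.

6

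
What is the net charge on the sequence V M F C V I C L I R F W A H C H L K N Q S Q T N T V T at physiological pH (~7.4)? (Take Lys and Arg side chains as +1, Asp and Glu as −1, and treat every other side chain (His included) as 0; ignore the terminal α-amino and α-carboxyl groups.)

Positive (K, R): R10, K18 → +2.
Negative (D, E): none → −0.
Net charge = (+2) + (−0) = +2.

+2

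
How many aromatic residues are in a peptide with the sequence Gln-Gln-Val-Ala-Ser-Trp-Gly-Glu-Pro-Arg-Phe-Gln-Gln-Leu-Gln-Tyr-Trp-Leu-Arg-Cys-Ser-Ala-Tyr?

5

F, W, and Y each carry an aromatic ring on the side chain.
Matching residues: Trp6, Phe11, Tyr16, Trp17, Tyr23.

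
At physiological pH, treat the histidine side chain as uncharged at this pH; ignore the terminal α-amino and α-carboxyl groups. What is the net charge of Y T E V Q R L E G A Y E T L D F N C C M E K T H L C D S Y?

-4

At pH ~7.4 the Lys and Arg side chains are protonated (+1), the Asp and Glu side chains are deprotonated (−1), and with His taken as neutral all other side chains carry no charge.
Positive (K, R): R6, K22 → +2.
Negative (D, E): E3, E8, E12, D15, E21, D27 → −6.
Net charge = (+2) + (−6) = −4.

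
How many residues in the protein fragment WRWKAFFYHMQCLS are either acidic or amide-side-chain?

1

Acidic: D, E. Amide-side-chain: N, Q.
Acidic residues here: none (0).
Amide-side-chain residues here: Q11 (1).
The two groups share no amino acid, so total = 0 + 1 = 1.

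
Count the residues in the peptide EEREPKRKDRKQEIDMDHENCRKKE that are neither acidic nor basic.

Acidic: D, E. Basic: K, R, H. All other residues are neither.
Matching residues: P5, Q12, I14, M16, N20, C21.

6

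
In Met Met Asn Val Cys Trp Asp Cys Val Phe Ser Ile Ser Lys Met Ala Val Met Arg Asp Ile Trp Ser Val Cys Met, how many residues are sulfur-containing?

8

Cysteine (C, thiol) and methionine (M, thioether) are the two sulfur-containing amino acids.
Matching residues: Met1, Met2, Cys5, Cys8, Met15, Met18, Cys25, Met26.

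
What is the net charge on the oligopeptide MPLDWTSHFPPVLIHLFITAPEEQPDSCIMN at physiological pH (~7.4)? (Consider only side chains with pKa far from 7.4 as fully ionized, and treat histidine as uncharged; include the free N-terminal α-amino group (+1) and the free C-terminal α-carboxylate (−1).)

Near pH 7.4, K and R contribute +1 each, D and E contribute −1 each, and every other side chain (His included, as stated) is uncharged.
Positive (K, R): none → +0.
Negative (D, E): D4, E22, E23, D26 → −4.
The N-terminus (+1) and C-terminus (−1) cancel.
Net charge = (+0) + (−4) = −4.

-4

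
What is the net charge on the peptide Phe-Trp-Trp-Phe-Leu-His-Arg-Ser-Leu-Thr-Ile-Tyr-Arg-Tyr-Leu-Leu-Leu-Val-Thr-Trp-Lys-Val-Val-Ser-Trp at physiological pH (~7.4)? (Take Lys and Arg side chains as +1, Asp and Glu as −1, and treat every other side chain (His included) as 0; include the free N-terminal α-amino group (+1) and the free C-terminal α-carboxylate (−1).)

+3

Positive (K, R): Arg7, Arg13, Lys21 → +3.
Negative (D, E): none → −0.
The N-terminus (+1) and C-terminus (−1) cancel.
Net charge = (+3) + (−0) = +3.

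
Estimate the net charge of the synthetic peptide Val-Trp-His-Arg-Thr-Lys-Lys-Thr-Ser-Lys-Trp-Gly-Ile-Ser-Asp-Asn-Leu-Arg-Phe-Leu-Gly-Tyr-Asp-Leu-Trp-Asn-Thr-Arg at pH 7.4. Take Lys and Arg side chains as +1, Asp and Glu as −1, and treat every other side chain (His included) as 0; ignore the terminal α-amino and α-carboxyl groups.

Positive (K, R): Arg4, Lys6, Lys7, Lys10, Arg18, Arg28 → +6.
Negative (D, E): Asp15, Asp23 → −2.
Net charge = (+6) + (−2) = +4.

+4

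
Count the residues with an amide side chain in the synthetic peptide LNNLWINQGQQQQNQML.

The amide-side-chain residues are Asn (N) and Gln (Q).
Matching residues: N2, N3, N7, Q8, Q10, Q11, Q12, Q13, N14, Q15.

10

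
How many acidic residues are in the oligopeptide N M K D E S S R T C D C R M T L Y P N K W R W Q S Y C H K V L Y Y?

3

Aspartate (D) and glutamate (E) have carboxylic-acid side chains and are the acidic amino acids.
Matching residues: D4, E5, D11.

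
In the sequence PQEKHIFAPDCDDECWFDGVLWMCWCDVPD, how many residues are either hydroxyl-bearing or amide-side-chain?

Hydroxyl-bearing: S, T, Y. Amide-side-chain: N, Q.
Hydroxyl-bearing residues here: none (0).
Amide-side-chain residues here: Q2 (1).
The two groups share no amino acid, so total = 0 + 1 = 1.

1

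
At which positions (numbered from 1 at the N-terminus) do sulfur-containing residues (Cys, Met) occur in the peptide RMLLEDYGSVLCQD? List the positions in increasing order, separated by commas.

Matching residues: M2, C12.

2, 12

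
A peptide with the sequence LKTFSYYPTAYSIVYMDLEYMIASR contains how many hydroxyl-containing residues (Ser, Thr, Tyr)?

Matching residues: T3, S5, Y6, Y7, T9, Y11, S12, Y15, Y20, S24.

10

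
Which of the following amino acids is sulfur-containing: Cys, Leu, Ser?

Cys

Only Cys (C) and Met (M) have a sulfur atom in the side chain.
Of the listed options, only Cys belongs to this group.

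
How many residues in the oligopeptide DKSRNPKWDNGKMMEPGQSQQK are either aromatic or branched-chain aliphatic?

Aromatic: F, W, Y. Branched-chain aliphatic: I, L, V.
Aromatic residues here: W8 (1).
Branched-chain aliphatic residues here: none (0).
The two groups share no amino acid, so total = 1 + 0 = 1.

1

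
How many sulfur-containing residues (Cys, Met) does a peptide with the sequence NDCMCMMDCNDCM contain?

8

Matching residues: C3, M4, C5, M6, M7, C9, C12, M13.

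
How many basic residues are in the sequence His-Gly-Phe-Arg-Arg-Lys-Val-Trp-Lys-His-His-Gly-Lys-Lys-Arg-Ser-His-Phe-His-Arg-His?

14

K, R, and H are the three residues with basic side chains (ε-amine, guanidinium, and imidazole respectively).
Matching residues: His1, Arg4, Arg5, Lys6, Lys9, His10, His11, Lys13, Lys14, Arg15, His17, His19, Arg20, His21.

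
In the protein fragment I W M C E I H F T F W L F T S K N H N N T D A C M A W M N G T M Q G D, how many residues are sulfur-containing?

6

Only Cys (C) and Met (M) have a sulfur atom in the side chain.
Matching residues: M3, C4, C24, M25, M28, M32.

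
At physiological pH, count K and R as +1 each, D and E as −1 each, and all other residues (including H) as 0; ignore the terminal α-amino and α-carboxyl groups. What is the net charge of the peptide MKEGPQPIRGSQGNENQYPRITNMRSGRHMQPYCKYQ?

+4

Positive (K, R): K2, R9, R20, R25, R28, K35 → +6.
Negative (D, E): E3, E15 → −2.
Net charge = (+6) + (−2) = +4.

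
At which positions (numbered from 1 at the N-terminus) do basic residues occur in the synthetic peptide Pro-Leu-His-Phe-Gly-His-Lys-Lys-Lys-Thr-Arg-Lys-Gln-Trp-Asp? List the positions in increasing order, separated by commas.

K, R, and H are the three residues with basic side chains (ε-amine, guanidinium, and imidazole respectively).
Matching residues: His3, His6, Lys7, Lys8, Lys9, Arg11, Lys12.

3, 6, 7, 8, 9, 11, 12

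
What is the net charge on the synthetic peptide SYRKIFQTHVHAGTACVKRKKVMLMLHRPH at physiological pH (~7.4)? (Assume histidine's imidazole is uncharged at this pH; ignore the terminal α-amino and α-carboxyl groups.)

+7

At pH ~7.4 the Lys and Arg side chains are protonated (+1), the Asp and Glu side chains are deprotonated (−1), and with His taken as neutral all other side chains carry no charge.
Positive (K, R): R3, K4, K18, R19, K20, K21, R28 → +7.
Negative (D, E): none → −0.
Net charge = (+7) + (−0) = +7.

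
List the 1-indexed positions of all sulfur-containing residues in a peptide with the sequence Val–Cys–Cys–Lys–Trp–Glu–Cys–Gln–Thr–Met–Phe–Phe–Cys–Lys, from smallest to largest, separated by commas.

The sulfur-bearing residues are cysteine (–SH) and methionine (–S–CH₃).
Matching residues: Cys2, Cys3, Cys7, Met10, Cys13.

2, 3, 7, 10, 13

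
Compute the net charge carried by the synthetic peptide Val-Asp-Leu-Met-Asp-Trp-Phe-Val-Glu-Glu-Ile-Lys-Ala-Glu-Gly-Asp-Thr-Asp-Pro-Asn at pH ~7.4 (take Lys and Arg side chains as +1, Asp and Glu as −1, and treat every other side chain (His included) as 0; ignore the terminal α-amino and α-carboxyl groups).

-6

Positive (K, R): Lys12 → +1.
Negative (D, E): Asp2, Asp5, Glu9, Glu10, Glu14, Asp16, Asp18 → −7.
Net charge = (+1) + (−7) = −6.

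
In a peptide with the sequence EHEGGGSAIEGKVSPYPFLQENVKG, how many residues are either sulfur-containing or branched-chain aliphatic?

Sulfur-containing: C, M. Branched-chain aliphatic: I, L, V.
Sulfur-containing residues here: none (0).
Branched-chain aliphatic residues here: I9, V13, L19, V23 (4).
The two groups share no amino acid, so total = 0 + 4 = 4.

4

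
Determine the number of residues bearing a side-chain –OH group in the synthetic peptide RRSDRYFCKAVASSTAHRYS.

7

S, T, and Y are the three residues with a side-chain hydroxyl.
Matching residues: S3, Y6, S13, S14, T15, Y19, S20.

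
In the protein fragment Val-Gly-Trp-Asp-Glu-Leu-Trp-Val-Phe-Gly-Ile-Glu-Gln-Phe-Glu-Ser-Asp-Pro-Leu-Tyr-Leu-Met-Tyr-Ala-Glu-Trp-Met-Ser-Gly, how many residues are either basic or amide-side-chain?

Basic: H, K, R. Amide-side-chain: N, Q.
Basic residues here: none (0).
Amide-side-chain residues here: Gln13 (1).
The two groups share no amino acid, so total = 0 + 1 = 1.

1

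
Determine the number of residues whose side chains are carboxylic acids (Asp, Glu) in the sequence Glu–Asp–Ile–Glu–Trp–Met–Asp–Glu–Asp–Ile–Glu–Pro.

7

Matching residues: Glu1, Asp2, Glu4, Asp7, Glu8, Asp9, Glu11.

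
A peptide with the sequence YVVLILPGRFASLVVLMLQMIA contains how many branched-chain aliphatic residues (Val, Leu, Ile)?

Matching residues: V2, V3, L4, I5, L6, L13, V14, V15, L16, L18, I21.

11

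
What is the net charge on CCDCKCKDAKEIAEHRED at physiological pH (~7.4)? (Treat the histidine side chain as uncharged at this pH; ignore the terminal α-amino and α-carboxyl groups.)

-2

At pH ~7.4 the Lys and Arg side chains are protonated (+1), the Asp and Glu side chains are deprotonated (−1), and with His taken as neutral all other side chains carry no charge.
Positive (K, R): K5, K7, K10, R16 → +4.
Negative (D, E): D3, D8, E11, E14, E17, D18 → −6.
Net charge = (+4) + (−6) = −2.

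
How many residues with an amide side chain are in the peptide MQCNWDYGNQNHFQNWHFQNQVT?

10

Only N (asparagine) and Q (glutamine) carry a side-chain carboxamide.
Matching residues: Q2, N4, N9, Q10, N11, Q14, N15, Q19, N20, Q21.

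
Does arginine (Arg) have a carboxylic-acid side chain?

No

Only D (aspartate) and E (glutamate) carry a side-chain carboxylic acid.
Arginine is not in this group.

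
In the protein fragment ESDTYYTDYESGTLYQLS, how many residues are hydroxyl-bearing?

Serine (S), threonine (T), and tyrosine (Y) each carry a hydroxyl group on the side chain.
Matching residues: S2, T4, Y5, Y6, T7, Y9, S11, T13, Y15, S18.

10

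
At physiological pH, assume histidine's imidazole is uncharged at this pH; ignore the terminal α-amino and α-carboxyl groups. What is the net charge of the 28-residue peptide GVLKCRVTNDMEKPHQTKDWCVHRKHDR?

The side chains ionized at physiological pH are Lys/Arg (+1) and Asp/Glu (−1); with His treated as neutral, nothing else contributes.
Positive (K, R): K4, R6, K13, K18, R24, K25, R28 → +7.
Negative (D, E): D10, E12, D19, D27 → −4.
Net charge = (+7) + (−4) = +3.

+3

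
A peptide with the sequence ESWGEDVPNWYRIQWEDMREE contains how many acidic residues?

7

Only D (aspartate) and E (glutamate) carry a side-chain carboxylic acid.
Matching residues: E1, E5, D6, E16, D17, E20, E21.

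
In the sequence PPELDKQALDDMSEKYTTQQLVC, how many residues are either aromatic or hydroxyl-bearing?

4

Aromatic: F, W, Y. Hydroxyl-bearing: S, T, Y.
Aromatic residues here: Y16 (1).
Hydroxyl-bearing residues here: S13, Y16, T17, T18 (4).
Y is in both groups, so the 1 Y residue must not be double-counted.
Total = 1 + 4 − 1 = 4.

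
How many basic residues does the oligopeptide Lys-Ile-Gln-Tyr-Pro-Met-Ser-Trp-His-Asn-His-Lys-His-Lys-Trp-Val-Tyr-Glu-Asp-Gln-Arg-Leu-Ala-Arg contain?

K, R, and H are the three residues with basic side chains (ε-amine, guanidinium, and imidazole respectively).
Matching residues: Lys1, His9, His11, Lys12, His13, Lys14, Arg21, Arg24.

8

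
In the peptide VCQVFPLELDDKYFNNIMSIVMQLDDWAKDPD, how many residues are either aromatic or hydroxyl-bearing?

Aromatic: F, W, Y. Hydroxyl-bearing: S, T, Y.
Aromatic residues here: F5, Y13, F14, W27 (4).
Hydroxyl-bearing residues here: Y13, S19 (2).
Y is in both groups, so the 1 Y residue must not be double-counted.
Total = 4 + 2 − 1 = 5.

5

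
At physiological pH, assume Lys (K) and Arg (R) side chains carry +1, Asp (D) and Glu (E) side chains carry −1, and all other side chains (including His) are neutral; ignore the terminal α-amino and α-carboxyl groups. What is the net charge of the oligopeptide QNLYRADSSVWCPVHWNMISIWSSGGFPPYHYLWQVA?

0

Positive (K, R): R5 → +1.
Negative (D, E): D7 → −1.
Net charge = (+1) + (−1) = 0.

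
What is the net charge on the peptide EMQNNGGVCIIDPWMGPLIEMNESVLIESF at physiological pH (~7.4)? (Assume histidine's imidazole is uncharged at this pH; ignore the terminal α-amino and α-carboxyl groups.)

At pH ~7.4 the Lys and Arg side chains are protonated (+1), the Asp and Glu side chains are deprotonated (−1), and with His taken as neutral all other side chains carry no charge.
Positive (K, R): none → +0.
Negative (D, E): E1, D12, E20, E23, E28 → −5.
Net charge = (+0) + (−5) = −5.

-5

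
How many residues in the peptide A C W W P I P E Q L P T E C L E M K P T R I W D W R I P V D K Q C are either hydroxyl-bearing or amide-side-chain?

4

Hydroxyl-bearing: S, T, Y. Amide-side-chain: N, Q.
Hydroxyl-bearing residues here: T12, T20 (2).
Amide-side-chain residues here: Q9, Q32 (2).
The two groups share no amino acid, so total = 2 + 2 = 4.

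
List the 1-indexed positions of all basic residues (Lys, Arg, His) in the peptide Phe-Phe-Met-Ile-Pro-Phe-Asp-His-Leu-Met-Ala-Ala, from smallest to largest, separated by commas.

8

Matching residues: His8.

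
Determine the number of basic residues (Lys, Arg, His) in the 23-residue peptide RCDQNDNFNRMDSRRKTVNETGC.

5

Matching residues: R1, R10, R14, R15, K16.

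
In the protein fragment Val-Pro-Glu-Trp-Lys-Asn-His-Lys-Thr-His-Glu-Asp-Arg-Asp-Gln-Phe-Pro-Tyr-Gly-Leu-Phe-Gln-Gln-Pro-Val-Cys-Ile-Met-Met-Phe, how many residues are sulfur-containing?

3

The sulfur-bearing residues are cysteine (–SH) and methionine (–S–CH₃).
Matching residues: Cys26, Met28, Met29.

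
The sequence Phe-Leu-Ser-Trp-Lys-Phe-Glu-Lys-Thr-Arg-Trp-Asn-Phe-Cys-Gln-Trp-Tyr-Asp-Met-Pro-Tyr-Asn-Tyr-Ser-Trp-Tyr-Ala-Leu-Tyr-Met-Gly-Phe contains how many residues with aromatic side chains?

Phenylalanine (F), tryptophan (W), and tyrosine (Y) have aromatic ring side chains.
Matching residues: Phe1, Trp4, Phe6, Trp11, Phe13, Trp16, Tyr17, Tyr21, Tyr23, Trp25, Tyr26, Tyr29, Phe32.

13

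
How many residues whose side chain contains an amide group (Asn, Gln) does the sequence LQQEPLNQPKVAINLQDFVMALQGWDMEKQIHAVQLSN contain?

10

Matching residues: Q2, Q3, N7, Q8, N14, Q16, Q23, Q30, Q35, N38.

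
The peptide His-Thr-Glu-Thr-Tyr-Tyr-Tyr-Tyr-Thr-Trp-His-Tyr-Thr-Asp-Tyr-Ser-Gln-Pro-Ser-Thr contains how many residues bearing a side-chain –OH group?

The –OH-bearing residues are Ser, Thr (aliphatic alcohols), and Tyr (phenol).
Matching residues: Thr2, Thr4, Tyr5, Tyr6, Tyr7, Tyr8, Thr9, Tyr12, Thr13, Tyr15, Ser16, Ser19, Thr20.

13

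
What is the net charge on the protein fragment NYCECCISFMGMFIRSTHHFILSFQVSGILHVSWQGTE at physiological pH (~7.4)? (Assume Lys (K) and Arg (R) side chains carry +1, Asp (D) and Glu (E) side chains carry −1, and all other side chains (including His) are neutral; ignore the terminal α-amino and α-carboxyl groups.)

-1

Positive (K, R): R15 → +1.
Negative (D, E): E4, E38 → −2.
Net charge = (+1) + (−2) = −1.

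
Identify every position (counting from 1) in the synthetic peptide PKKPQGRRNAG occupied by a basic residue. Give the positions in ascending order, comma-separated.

The basic amino acids are Lys (K), Arg (R), and His (H).
Matching residues: K2, K3, R7, R8.

2, 3, 7, 8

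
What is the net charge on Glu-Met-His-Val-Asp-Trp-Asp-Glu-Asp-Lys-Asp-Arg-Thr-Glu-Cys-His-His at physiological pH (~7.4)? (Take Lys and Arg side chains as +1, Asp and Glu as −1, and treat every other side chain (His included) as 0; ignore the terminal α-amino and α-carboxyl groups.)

-5

Positive (K, R): Lys10, Arg12 → +2.
Negative (D, E): Glu1, Asp5, Asp7, Glu8, Asp9, Asp11, Glu14 → −7.
Net charge = (+2) + (−7) = −5.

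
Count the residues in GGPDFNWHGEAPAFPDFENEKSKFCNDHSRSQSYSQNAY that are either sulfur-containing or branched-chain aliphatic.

Sulfur-containing: C, M. Branched-chain aliphatic: I, L, V.
Sulfur-containing residues here: C25 (1).
Branched-chain aliphatic residues here: none (0).
The two groups share no amino acid, so total = 1 + 0 = 1.

1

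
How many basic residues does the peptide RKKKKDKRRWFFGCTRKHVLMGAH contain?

The basic amino acids are Lys (K), Arg (R), and His (H).
Matching residues: R1, K2, K3, K4, K5, K7, R8, R9, R16, K17, H18, H24.

12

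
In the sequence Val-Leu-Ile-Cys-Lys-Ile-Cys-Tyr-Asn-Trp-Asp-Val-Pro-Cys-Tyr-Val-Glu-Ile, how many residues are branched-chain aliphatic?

The BCAAs are Val, Leu, and Ile — aliphatic side chains with a branch point.
Matching residues: Val1, Leu2, Ile3, Ile6, Val12, Val16, Ile18.

7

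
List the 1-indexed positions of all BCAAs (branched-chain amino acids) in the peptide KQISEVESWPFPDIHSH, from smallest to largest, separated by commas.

3, 6, 14

The BCAAs are Val, Leu, and Ile — aliphatic side chains with a branch point.
Matching residues: I3, V6, I14.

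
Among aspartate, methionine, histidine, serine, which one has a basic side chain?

histidine

The basic amino acids are Lys (K), Arg (R), and His (H).
Of the listed options, only histidine belongs to this group.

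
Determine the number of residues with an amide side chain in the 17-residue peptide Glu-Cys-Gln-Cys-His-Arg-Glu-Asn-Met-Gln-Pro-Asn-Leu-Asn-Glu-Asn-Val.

6

The amide-side-chain residues are Asn (N) and Gln (Q).
Matching residues: Gln3, Asn8, Gln10, Asn12, Asn14, Asn16.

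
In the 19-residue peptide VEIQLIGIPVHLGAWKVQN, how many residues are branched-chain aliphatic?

The BCAAs are Val, Leu, and Ile — aliphatic side chains with a branch point.
Matching residues: V1, I3, L5, I6, I8, V10, L12, V17.

8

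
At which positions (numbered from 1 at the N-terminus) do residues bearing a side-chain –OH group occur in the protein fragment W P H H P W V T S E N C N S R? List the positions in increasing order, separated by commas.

The –OH-bearing residues are Ser, Thr (aliphatic alcohols), and Tyr (phenol).
Matching residues: T8, S9, S14.

8, 9, 14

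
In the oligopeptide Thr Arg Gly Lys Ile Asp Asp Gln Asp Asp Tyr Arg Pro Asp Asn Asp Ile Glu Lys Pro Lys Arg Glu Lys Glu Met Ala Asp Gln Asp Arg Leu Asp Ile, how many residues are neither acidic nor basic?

14

Acidic: D, E. Basic: K, R, H. All other residues are neither.
Matching residues: Thr1, Gly3, Ile5, Gln8, Tyr11, Pro13, Asn15, Ile17, Pro20, Met26, Ala27, Gln29, Leu32, Ile34.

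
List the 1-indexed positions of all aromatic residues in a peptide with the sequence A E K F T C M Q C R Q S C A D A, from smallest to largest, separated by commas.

F, W, and Y each carry an aromatic ring on the side chain.
Matching residues: F4.

4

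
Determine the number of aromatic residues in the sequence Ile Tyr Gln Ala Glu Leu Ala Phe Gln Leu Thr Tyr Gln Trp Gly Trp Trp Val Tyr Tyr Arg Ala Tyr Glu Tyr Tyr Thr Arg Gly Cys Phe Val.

Phenylalanine (F), tryptophan (W), and tyrosine (Y) have aromatic ring side chains.
Matching residues: Tyr2, Phe8, Tyr12, Trp14, Trp16, Trp17, Tyr19, Tyr20, Tyr23, Tyr25, Tyr26, Phe31.

12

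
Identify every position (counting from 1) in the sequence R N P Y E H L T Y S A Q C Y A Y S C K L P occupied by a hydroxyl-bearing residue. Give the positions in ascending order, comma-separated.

4, 8, 9, 10, 14, 16, 17

Serine (S), threonine (T), and tyrosine (Y) each carry a hydroxyl group on the side chain.
Matching residues: Y4, T8, Y9, S10, Y14, Y16, S17.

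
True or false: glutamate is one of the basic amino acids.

False

The basic amino acids are Lys (K), Arg (R), and His (H).
Glutamate is not in this group.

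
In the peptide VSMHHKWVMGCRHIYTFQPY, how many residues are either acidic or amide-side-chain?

1

Acidic: D, E. Amide-side-chain: N, Q.
Acidic residues here: none (0).
Amide-side-chain residues here: Q18 (1).
The two groups share no amino acid, so total = 0 + 1 = 1.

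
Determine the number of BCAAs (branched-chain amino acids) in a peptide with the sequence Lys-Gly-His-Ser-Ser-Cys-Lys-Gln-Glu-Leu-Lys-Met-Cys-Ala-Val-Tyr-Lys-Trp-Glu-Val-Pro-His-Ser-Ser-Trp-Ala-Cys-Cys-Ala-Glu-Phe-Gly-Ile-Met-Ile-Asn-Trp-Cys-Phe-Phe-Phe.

5

The BCAAs are Val, Leu, and Ile — aliphatic side chains with a branch point.
Matching residues: Leu10, Val15, Val20, Ile33, Ile35.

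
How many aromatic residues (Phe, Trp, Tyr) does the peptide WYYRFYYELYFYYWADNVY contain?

12

Matching residues: W1, Y2, Y3, F5, Y6, Y7, Y10, F11, Y12, Y13, W14, Y19.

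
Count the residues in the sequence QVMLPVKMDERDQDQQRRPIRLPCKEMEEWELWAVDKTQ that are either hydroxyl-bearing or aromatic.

3

Hydroxyl-bearing: S, T, Y. Aromatic: F, W, Y.
Hydroxyl-bearing residues here: T38 (1).
Aromatic residues here: W30, W33 (2).
(Y belongs to both groups, but none appear in this sequence.) Total = 1 + 2 = 3.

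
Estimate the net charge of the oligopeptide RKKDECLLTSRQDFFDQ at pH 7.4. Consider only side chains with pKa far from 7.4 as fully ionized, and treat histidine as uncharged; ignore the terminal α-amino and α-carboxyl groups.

At pH ~7.4 the Lys and Arg side chains are protonated (+1), the Asp and Glu side chains are deprotonated (−1), and with His taken as neutral all other side chains carry no charge.
Positive (K, R): R1, K2, K3, R11 → +4.
Negative (D, E): D4, E5, D13, D16 → −4.
Net charge = (+4) + (−4) = 0.

0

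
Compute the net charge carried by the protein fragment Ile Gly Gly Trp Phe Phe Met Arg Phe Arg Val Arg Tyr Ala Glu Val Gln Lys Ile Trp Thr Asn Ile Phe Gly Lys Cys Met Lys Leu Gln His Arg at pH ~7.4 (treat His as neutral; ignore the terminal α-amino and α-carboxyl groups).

At pH ~7.4 the Lys and Arg side chains are protonated (+1), the Asp and Glu side chains are deprotonated (−1), and with His taken as neutral all other side chains carry no charge.
Positive (K, R): Arg8, Arg10, Arg12, Lys18, Lys26, Lys29, Arg33 → +7.
Negative (D, E): Glu15 → −1.
Net charge = (+7) + (−1) = +6.

+6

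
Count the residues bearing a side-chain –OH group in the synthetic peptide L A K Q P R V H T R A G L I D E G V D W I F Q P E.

1

S, T, and Y are the three residues with a side-chain hydroxyl.
Matching residues: T9.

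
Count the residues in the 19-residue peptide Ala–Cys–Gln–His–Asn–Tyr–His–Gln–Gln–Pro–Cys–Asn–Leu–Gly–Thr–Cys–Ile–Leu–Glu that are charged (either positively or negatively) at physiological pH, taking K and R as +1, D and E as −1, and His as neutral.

Charged side chains at pH ~7.4: K, R (positive); D, E (negative).
Matching residues: Glu19.

1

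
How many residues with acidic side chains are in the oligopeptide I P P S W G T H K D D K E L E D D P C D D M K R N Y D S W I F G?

The acidic residues are Asp (D) and Glu (E), whose side chains end in a carboxylate group.
Matching residues: D10, D11, E13, E15, D16, D17, D20, D21, D27.

9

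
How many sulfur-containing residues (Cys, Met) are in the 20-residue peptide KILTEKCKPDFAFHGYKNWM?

Matching residues: C7, M20.

2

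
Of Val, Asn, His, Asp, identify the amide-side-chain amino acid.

Asn

Only N (asparagine) and Q (glutamine) carry a side-chain carboxamide.
Of the listed options, only Asn belongs to this group.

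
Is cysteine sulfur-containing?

Yes

Only Cys (C) and Met (M) have a sulfur atom in the side chain.
Cysteine is in this group.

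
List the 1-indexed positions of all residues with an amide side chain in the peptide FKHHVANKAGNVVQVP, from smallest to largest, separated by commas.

Only N (asparagine) and Q (glutamine) carry a side-chain carboxamide.
Matching residues: N7, N11, Q14.

7, 11, 14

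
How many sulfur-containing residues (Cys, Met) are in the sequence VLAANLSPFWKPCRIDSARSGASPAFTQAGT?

1

Matching residues: C13.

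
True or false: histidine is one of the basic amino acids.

True

The basic amino acids are Lys (K), Arg (R), and His (H).
Histidine is in this group.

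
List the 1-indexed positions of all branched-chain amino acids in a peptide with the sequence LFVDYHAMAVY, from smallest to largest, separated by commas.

1, 3, 10

The BCAAs are Val, Leu, and Ile — aliphatic side chains with a branch point.
Matching residues: L1, V3, V10.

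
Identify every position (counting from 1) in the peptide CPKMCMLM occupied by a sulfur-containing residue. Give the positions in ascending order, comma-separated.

Only Cys (C) and Met (M) have a sulfur atom in the side chain.
Matching residues: C1, M4, C5, M6, M8.

1, 4, 5, 6, 8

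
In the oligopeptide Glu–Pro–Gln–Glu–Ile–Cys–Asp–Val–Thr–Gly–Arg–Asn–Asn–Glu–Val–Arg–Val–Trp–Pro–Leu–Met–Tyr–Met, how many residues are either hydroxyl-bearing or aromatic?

3

Hydroxyl-bearing: S, T, Y. Aromatic: F, W, Y.
Hydroxyl-bearing residues here: Thr9, Tyr22 (2).
Aromatic residues here: Trp18, Tyr22 (2).
Y is in both groups, so the 1 Y residue must not be double-counted.
Total = 2 + 2 − 1 = 3.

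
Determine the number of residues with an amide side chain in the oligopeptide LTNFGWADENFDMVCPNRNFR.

Only N (asparagine) and Q (glutamine) carry a side-chain carboxamide.
Matching residues: N3, N10, N17, N19.

4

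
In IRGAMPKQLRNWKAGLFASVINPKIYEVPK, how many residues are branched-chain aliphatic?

Valine (V), leucine (L), and isoleucine (I) are the branched-chain amino acids.
Matching residues: I1, L9, L16, V20, I21, I25, V28.

7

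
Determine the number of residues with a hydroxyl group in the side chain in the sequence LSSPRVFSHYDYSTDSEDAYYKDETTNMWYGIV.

13

The –OH-bearing residues are Ser, Thr (aliphatic alcohols), and Tyr (phenol).
Matching residues: S2, S3, S8, Y10, Y12, S13, T14, S16, Y20, Y21, T25, T26, Y30.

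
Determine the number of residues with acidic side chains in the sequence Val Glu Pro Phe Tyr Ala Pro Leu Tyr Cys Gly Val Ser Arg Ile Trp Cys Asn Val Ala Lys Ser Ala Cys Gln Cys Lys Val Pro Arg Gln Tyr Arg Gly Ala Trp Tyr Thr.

The acidic residues are Asp (D) and Glu (E), whose side chains end in a carboxylate group.
Matching residues: Glu2.

1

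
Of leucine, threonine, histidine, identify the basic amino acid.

Lysine (K), arginine (R), and histidine (H) have basic, nitrogen-containing side chains.
Of the listed options, only histidine belongs to this group.

histidine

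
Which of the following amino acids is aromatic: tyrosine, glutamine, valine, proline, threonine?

The aromatic amino acids are Phe (F, benzyl), Trp (W, indole), and Tyr (Y, phenol).
Of the listed options, only tyrosine belongs to this group.

tyrosine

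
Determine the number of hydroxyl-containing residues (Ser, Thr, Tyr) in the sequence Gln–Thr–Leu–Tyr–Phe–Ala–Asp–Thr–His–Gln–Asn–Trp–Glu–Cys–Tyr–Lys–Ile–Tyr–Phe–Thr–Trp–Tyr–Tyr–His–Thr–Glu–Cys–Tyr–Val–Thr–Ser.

Matching residues: Thr2, Tyr4, Thr8, Tyr15, Tyr18, Thr20, Tyr22, Tyr23, Thr25, Tyr28, Thr30, Ser31.

12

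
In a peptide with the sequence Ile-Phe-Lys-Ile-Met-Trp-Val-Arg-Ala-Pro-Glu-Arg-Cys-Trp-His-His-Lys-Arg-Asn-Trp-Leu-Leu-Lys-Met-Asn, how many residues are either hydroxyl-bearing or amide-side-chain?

2

Hydroxyl-bearing: S, T, Y. Amide-side-chain: N, Q.
Hydroxyl-bearing residues here: none (0).
Amide-side-chain residues here: Asn19, Asn25 (2).
The two groups share no amino acid, so total = 0 + 2 = 2.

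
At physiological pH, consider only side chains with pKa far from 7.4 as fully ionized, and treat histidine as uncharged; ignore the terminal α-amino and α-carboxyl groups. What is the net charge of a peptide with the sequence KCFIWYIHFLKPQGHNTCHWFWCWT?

The side chains ionized at physiological pH are Lys/Arg (+1) and Asp/Glu (−1); with His treated as neutral, nothing else contributes.
Positive (K, R): K1, K11 → +2.
Negative (D, E): none → −0.
Net charge = (+2) + (−0) = +2.

+2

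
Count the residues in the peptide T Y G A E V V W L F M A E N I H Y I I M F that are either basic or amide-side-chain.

Basic: H, K, R. Amide-side-chain: N, Q.
Basic residues here: H16 (1).
Amide-side-chain residues here: N14 (1).
The two groups share no amino acid, so total = 1 + 1 = 2.

2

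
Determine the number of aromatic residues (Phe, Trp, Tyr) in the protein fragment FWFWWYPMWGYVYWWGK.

Matching residues: F1, W2, F3, W4, W5, Y6, W9, Y11, Y13, W14, W15.

11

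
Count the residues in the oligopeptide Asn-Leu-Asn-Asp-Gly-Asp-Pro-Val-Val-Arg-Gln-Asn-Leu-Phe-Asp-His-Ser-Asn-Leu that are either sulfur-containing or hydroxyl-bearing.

Sulfur-containing: C, M. Hydroxyl-bearing: S, T, Y.
Sulfur-containing residues here: none (0).
Hydroxyl-bearing residues here: Ser17 (1).
The two groups share no amino acid, so total = 0 + 1 = 1.

1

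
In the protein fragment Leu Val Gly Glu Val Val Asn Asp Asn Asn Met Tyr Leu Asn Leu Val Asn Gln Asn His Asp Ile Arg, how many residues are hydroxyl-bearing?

1

S, T, and Y are the three residues with a side-chain hydroxyl.
Matching residues: Tyr12.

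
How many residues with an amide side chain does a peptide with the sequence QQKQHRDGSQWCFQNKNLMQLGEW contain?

The amide-side-chain residues are Asn (N) and Gln (Q).
Matching residues: Q1, Q2, Q4, Q10, Q14, N15, N17, Q20.

8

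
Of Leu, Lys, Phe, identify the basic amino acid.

Lys

The basic amino acids are Lys (K), Arg (R), and His (H).
Of the listed options, only Lys belongs to this group.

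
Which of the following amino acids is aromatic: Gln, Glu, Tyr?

F, W, and Y each carry an aromatic ring on the side chain.
Of the listed options, only Tyr belongs to this group.

Tyr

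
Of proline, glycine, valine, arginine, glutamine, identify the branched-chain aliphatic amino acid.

Valine (V), leucine (L), and isoleucine (I) are the branched-chain amino acids.
Of the listed options, only valine belongs to this group.

valine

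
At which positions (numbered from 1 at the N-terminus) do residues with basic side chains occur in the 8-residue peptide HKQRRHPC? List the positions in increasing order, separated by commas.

1, 2, 4, 5, 6

Lysine (K), arginine (R), and histidine (H) have basic, nitrogen-containing side chains.
Matching residues: H1, K2, R4, R5, H6.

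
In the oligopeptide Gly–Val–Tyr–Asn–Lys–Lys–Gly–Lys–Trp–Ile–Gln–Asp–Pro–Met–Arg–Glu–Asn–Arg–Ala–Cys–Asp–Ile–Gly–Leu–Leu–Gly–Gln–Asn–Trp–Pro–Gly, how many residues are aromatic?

F, W, and Y each carry an aromatic ring on the side chain.
Matching residues: Tyr3, Trp9, Trp29.

3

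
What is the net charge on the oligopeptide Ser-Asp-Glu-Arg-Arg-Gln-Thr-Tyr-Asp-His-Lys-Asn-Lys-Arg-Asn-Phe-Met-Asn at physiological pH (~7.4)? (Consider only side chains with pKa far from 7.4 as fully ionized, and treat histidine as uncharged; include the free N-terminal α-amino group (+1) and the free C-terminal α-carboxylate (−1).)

Near pH 7.4, K and R contribute +1 each, D and E contribute −1 each, and every other side chain (His included, as stated) is uncharged.
Positive (K, R): Arg4, Arg5, Lys11, Lys13, Arg14 → +5.
Negative (D, E): Asp2, Glu3, Asp9 → −3.
The N-terminus (+1) and C-terminus (−1) cancel.
Net charge = (+5) + (−3) = +2.

+2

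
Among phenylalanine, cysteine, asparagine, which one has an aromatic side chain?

phenylalanine

Phenylalanine (F), tryptophan (W), and tyrosine (Y) have aromatic ring side chains.
Of the listed options, only phenylalanine belongs to this group.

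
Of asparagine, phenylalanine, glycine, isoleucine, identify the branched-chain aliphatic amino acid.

Valine (V), leucine (L), and isoleucine (I) are the branched-chain amino acids.
Of the listed options, only isoleucine belongs to this group.

isoleucine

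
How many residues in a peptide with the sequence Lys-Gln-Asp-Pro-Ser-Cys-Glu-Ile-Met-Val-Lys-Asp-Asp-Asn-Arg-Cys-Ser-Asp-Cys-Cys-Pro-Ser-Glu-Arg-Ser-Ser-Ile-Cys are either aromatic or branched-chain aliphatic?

3

Aromatic: F, W, Y. Branched-chain aliphatic: I, L, V.
Aromatic residues here: none (0).
Branched-chain aliphatic residues here: Ile8, Val10, Ile27 (3).
The two groups share no amino acid, so total = 0 + 3 = 3.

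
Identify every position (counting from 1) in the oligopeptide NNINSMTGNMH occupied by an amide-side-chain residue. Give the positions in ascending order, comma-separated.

Matching residues: N1, N2, N4, N9.

1, 2, 4, 9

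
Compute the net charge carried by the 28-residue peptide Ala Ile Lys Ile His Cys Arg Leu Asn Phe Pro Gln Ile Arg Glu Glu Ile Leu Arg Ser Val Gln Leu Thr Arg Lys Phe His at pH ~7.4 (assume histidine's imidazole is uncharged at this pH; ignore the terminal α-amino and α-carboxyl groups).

+4

At pH ~7.4 the Lys and Arg side chains are protonated (+1), the Asp and Glu side chains are deprotonated (−1), and with His taken as neutral all other side chains carry no charge.
Positive (K, R): Lys3, Arg7, Arg14, Arg19, Arg25, Lys26 → +6.
Negative (D, E): Glu15, Glu16 → −2.
Net charge = (+6) + (−2) = +4.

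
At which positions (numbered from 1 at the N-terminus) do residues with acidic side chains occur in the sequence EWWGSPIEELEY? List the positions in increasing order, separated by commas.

Aspartate (D) and glutamate (E) have carboxylic-acid side chains and are the acidic amino acids.
Matching residues: E1, E8, E9, E11.

1, 8, 9, 11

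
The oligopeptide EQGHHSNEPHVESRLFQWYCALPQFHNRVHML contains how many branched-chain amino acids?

5

The BCAAs are Val, Leu, and Ile — aliphatic side chains with a branch point.
Matching residues: V11, L15, L22, V29, L32.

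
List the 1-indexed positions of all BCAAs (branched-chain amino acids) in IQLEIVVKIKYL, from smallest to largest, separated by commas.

1, 3, 5, 6, 7, 9, 12

The BCAAs are Val, Leu, and Ile — aliphatic side chains with a branch point.
Matching residues: I1, L3, I5, V6, V7, I9, L12.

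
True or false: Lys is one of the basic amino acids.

True

Lysine (K), arginine (R), and histidine (H) have basic, nitrogen-containing side chains.
Lysine is in this group.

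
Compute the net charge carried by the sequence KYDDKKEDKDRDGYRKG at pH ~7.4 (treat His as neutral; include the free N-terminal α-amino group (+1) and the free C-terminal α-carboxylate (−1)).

At pH ~7.4 the Lys and Arg side chains are protonated (+1), the Asp and Glu side chains are deprotonated (−1), and with His taken as neutral all other side chains carry no charge.
Positive (K, R): K1, K5, K6, K9, R11, R15, K16 → +7.
Negative (D, E): D3, D4, E7, D8, D10, D12 → −6.
The N-terminus (+1) and C-terminus (−1) cancel.
Net charge = (+7) + (−6) = +1.

+1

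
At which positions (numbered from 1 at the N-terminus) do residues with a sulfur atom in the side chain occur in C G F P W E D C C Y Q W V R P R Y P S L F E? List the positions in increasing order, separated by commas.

Cysteine (C, thiol) and methionine (M, thioether) are the two sulfur-containing amino acids.
Matching residues: C1, C8, C9.

1, 8, 9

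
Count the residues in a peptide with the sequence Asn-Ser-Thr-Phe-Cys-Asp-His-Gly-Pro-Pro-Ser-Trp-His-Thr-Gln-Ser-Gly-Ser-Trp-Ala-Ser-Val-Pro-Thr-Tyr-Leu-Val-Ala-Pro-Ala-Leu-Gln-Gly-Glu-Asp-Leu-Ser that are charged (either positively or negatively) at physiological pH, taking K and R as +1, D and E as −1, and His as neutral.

Charged side chains at pH ~7.4: K, R (positive); D, E (negative).
Matching residues: Asp6, Glu34, Asp35.

3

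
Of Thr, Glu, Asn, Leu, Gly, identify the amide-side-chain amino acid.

Asn

Asparagine (N) and glutamine (Q) have uncharged amide side chains.
Of the listed options, only Asn belongs to this group.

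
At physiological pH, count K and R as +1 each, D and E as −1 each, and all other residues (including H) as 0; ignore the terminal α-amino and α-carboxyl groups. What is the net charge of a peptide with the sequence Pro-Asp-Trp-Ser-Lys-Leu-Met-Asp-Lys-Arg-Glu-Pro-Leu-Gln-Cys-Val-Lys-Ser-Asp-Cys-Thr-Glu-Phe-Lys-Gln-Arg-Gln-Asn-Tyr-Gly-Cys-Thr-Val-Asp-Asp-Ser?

-1

Positive (K, R): Lys5, Lys9, Arg10, Lys17, Lys24, Arg26 → +6.
Negative (D, E): Asp2, Asp8, Glu11, Asp19, Glu22, Asp34, Asp35 → −7.
Net charge = (+6) + (−7) = −1.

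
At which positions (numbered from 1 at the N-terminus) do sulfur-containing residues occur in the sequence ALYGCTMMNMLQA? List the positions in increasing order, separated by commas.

5, 7, 8, 10

The sulfur-bearing residues are cysteine (–SH) and methionine (–S–CH₃).
Matching residues: C5, M7, M8, M10.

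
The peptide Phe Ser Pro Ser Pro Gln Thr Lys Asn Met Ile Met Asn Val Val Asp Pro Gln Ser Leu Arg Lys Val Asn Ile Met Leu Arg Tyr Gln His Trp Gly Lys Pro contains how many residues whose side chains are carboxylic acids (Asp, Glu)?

Matching residues: Asp16.

1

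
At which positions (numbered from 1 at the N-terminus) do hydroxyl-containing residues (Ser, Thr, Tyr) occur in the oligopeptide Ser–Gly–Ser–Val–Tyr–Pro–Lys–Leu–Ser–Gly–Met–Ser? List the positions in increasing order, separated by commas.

1, 3, 5, 9, 12

Matching residues: Ser1, Ser3, Tyr5, Ser9, Ser12.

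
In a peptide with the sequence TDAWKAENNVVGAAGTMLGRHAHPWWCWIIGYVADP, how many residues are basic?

The basic amino acids are Lys (K), Arg (R), and His (H).
Matching residues: K5, R20, H21, H23.

4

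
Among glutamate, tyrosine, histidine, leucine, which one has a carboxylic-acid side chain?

glutamate

Aspartate (D) and glutamate (E) have carboxylic-acid side chains and are the acidic amino acids.
Of the listed options, only glutamate belongs to this group.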